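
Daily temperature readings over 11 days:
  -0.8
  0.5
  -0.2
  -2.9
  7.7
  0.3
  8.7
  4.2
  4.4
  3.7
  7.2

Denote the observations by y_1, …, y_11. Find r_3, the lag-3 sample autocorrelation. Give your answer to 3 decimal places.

Mean ȳ = (-0.8 + 0.5 − 0.2 − 2.9 + 7.7 + 0.3 + 8.7 + 4.2 + 4.4 + 3.7 + 7.2)/11 = 2.9818
Numerator Σ_{t=1}^{8}(y_t−ȳ)(y_{t+3}−ȳ) = -3.3764
Denominator Σ(y_t−ȳ)² = 149.1364
r_3 = -3.3764 / 149.1364 = -0.023

-0.023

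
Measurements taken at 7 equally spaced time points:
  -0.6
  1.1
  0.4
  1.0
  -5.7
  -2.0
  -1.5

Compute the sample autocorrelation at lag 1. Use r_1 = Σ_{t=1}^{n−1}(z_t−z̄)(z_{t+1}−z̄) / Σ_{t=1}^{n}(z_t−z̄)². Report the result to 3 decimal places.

Mean z̄ = (-0.6 + 1.1 + 0.4 + 1.0 − 5.7 − 2.0 − 1.5)/7 = -1.0429
Deviations from mean: 0.4429, 2.1429, 1.4429, 2.0429, -4.6571, -0.9571, -0.4571
Numerator Σ_{t=1}^{6}(z_t−z̄)(z_{t+1}−z̄) = 2.3696
Denominator Σ(z_t−z̄)² = 33.8571
r_1 = 2.3696 / 33.8571 = 0.070

0.070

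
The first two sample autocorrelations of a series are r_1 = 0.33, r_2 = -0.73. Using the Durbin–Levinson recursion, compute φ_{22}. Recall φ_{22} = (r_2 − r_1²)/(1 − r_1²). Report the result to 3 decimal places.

-0.941

φ_{22} = (r_2 − r_1²) / (1 − r_1²)
r_1² = (0.33)² = 0.1089
Numerator = -0.73 − 0.1089 = -0.8389; denominator = 1 − 0.1089 = 0.8911
φ_{22} = -0.8389 / 0.8911 = -0.941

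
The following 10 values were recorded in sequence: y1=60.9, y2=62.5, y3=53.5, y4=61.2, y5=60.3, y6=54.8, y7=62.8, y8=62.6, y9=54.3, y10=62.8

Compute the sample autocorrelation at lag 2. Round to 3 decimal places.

Mean ȳ = (60.9 + 62.5 + 53.5 + 61.2 + 60.3 + 54.8 + 62.8 + 62.6 + 54.3 + 62.8)/10 = 59.5700
Numerator Σ_{t=1}^{8}(y_t−ȳ)(y_{t+2}−ȳ) = -34.8338
Denominator Σ(y_t−ȳ)² = 130.9610
r_2 = -34.8338 / 130.9610 = -0.266

-0.266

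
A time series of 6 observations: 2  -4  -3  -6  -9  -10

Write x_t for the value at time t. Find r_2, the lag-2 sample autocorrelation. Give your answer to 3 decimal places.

Mean x̄ = (2 − 4 − 3 − 6 − 9 − 10)/6 = -5.0000
Deviations from mean: 7.0000, 1.0000, 2.0000, -1.0000, -4.0000, -5.0000
Σ(x_t−x̄)(x_{t+2}−x̄) = (14.0000) + (-1.0000) + (-8.0000) + (5.0000) = 10.0000
Denominator Σ(x_t−x̄)² = 96.0000
r_2 = 10.0000 / 96.0000 = 0.104

0.104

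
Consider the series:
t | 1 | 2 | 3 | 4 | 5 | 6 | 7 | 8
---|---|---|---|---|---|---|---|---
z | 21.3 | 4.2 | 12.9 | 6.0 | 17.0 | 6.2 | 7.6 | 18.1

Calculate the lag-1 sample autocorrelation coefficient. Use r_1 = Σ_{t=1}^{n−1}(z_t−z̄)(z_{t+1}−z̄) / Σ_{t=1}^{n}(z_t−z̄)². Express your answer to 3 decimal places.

Mean z̄ = (21.3 + 4.2 + 12.9 + 6.0 + 17.0 + 6.2 + 7.6 + 18.1)/8 = 11.6625
Deviations from mean: 9.6375, -7.4625, 1.2375, -5.6625, 5.3375, -5.4625, -4.0625, 6.4375
Σ(z_t−z̄)(z_{t+1}−z̄) = (-71.9198) + (-9.2348) + (-7.0073) + (-30.2236) + (-29.1561) + (22.1914) + (-26.1523) = -151.5027
Denominator Σ(z_t−z̄)² = 298.4388
r_1 = -151.5027 / 298.4388 = -0.508

-0.508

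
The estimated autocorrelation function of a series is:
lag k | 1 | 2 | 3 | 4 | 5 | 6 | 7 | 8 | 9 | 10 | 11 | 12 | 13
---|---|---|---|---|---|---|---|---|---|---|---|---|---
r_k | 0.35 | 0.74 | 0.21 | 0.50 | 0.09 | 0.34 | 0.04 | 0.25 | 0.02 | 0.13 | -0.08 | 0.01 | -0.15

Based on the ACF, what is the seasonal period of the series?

The largest autocorrelation is r_2 = 0.74, with a weaker echo at lag 4 (0.50); the remaining lags stay at or below 0.35.
The dominant spike at lag 2 indicates a seasonal period of 2.

2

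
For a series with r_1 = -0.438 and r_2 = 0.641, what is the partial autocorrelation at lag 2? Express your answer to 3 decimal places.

0.556

φ_{22} = (r_2 − r_1²) / (1 − r_1²)
r_1² = (-0.438)² = 0.191844
Numerator = 0.641 − 0.1918 = 0.4492; denominator = 1 − 0.1918 = 0.8082
φ_{22} = 0.4492 / 0.8082 = 0.556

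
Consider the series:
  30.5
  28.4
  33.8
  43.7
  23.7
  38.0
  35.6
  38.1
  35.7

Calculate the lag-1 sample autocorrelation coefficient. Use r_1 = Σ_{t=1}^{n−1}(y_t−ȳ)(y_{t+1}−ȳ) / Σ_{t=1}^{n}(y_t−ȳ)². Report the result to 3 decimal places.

-0.365

Mean ȳ = (30.5 + 28.4 + 33.8 + 43.7 + 23.7 + 38.0 + 35.6 + 38.1 + 35.7)/9 = 34.1667
Numerator Σ_{t=1}^{8}(y_t−ȳ)(y_{t+1}−ȳ) = -102.9778
Denominator Σ(y_t−ȳ)² = 281.8400
r_1 = -102.9778 / 281.8400 = -0.365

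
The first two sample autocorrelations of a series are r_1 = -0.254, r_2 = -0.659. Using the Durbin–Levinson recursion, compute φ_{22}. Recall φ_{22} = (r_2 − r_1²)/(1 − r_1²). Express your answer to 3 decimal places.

φ_{22} = (r_2 − r_1²) / (1 − r_1²)
r_1² = (-0.254)² = 0.064516
Numerator = -0.659 − 0.0645 = -0.7235; denominator = 1 − 0.0645 = 0.9355
φ_{22} = -0.7235 / 0.9355 = -0.773

-0.773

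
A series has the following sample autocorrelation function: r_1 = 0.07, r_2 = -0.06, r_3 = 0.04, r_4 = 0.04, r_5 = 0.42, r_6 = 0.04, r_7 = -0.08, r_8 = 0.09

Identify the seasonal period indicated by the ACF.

5

The largest autocorrelation is r_5 = 0.42; the remaining lags stay at or below 0.09.
The dominant spike at lag 5 indicates a seasonal period of 5.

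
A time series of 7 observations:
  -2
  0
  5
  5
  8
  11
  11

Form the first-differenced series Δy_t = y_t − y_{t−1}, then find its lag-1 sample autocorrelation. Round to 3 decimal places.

-0.506

First differences Δy: 2, 5, 0, 3, 3, 0
Mean of differences = 2.1667
Numerator Σ(Δy_t−Δȳ)(Δy_{t+1}−Δȳ) = -9.5278
Denominator Σ(Δy_t−Δȳ)² = 18.8333
r_1(Δy) = -9.5278 / 18.8333 = -0.506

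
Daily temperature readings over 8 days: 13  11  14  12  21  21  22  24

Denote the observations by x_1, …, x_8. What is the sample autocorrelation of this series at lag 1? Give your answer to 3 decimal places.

Mean x̄ = (13 + 11 + 14 + 12 + 21 + 21 + 22 + 24)/8 = 17.2500
Numerator Σ_{t=1}^{7}(x_t−x̄)(x_{t+1}−x̄) = 108.1875
Denominator Σ(x_t−x̄)² = 191.5000
r_1 = 108.1875 / 191.5000 = 0.565

0.565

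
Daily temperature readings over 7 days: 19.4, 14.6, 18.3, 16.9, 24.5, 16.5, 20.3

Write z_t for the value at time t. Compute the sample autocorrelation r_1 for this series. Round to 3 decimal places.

Mean z̄ = (19.4 + 14.6 + 18.3 + 16.9 + 24.5 + 16.5 + 20.3)/7 = 18.6429
Σ(z_t−z̄)(z_{t+1}−z̄) = (-3.0610) + (1.3861) + (0.5976) + (-10.2082) + (-12.5510) + (-3.5510) = -27.3876
Denominator Σ(z_t−z̄)² = 61.7171
r_1 = -27.3876 / 61.7171 = -0.444

-0.444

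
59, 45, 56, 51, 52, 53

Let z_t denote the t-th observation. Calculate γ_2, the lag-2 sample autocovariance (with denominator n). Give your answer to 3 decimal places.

Mean z̄ = (59 + 45 + 56 + 51 + 52 + 53)/6 = 52.6667
Deviations: 6.3333, -7.6667, 3.3333, -1.6667, -0.6667, 0.3333
Σ_{t=1}^{4}(z_t−z̄)(z_{t+2}−z̄) = 31.1111
γ_2 = 31.1111 / 6 = 5.185

5.185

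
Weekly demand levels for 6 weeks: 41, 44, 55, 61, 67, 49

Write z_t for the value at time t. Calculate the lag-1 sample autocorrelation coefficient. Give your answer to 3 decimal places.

0.326

Mean z̄ = (41 + 44 + 55 + 61 + 67 + 49)/6 = 52.8333
Numerator Σ_{t=1}^{5}(z_t−z̄)(z_{t+1}−z̄) = 164.4722
Denominator Σ(z_t−z̄)² = 504.8333
r_1 = 164.4722 / 504.8333 = 0.326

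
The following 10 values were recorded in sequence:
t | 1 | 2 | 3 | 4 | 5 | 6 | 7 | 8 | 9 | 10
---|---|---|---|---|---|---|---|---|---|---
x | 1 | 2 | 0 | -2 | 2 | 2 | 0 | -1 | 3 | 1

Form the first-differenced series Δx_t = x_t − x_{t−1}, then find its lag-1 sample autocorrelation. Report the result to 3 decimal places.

First differences Δx: 1, -2, -2, 4, 0, -2, -1, 4, -2
Mean of differences = 0.0000
Numerator Σ(Δx_t−Δx̄)(Δx_{t+1}−Δx̄) = -16.0000
Denominator Σ(Δx_t−Δx̄)² = 50.0000
r_1(Δx) = -16.0000 / 50.0000 = -0.320

-0.320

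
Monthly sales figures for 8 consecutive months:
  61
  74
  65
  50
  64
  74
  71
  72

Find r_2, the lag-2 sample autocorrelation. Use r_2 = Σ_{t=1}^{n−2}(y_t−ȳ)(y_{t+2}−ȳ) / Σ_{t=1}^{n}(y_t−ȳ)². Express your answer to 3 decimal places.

-0.437

Mean ȳ = (61 + 74 + 65 + 50 + 64 + 74 + 71 + 72)/8 = 66.3750
Deviations from mean: -5.3750, 7.6250, -1.3750, -16.3750, -2.3750, 7.6250, 4.6250, 5.6250
Σ(y_t−ȳ)(y_{t+2}−ȳ) = (7.3906) + (-124.8594) + (3.2656) + (-124.8594) + (-10.9844) + (42.8906) = -207.1563
Denominator Σ(y_t−ȳ)² = 473.8750
r_2 = -207.1563 / 473.8750 = -0.437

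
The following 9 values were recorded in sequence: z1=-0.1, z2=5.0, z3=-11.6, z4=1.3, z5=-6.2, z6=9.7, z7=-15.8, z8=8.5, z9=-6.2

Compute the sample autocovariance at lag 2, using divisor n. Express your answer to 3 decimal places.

Mean z̄ = (-0.1 + 5.0 − 11.6 + 1.3 − 6.2 + 9.7 − 15.8 + 8.5 − 6.2)/9 = -1.7111
Σ_{t=1}^{7}(z_t−z̄)(z_{t+2}−z̄) = 326.0331
γ_2 = 326.0331 / 9 = 36.226

36.226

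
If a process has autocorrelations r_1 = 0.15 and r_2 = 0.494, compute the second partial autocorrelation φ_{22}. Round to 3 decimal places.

0.482

φ_{22} = (r_2 − r_1²) / (1 − r_1²)
r_1² = (0.15)² = 0.0225
Numerator = 0.494 − 0.0225 = 0.4715; denominator = 1 − 0.0225 = 0.9775
φ_{22} = 0.4715 / 0.9775 = 0.482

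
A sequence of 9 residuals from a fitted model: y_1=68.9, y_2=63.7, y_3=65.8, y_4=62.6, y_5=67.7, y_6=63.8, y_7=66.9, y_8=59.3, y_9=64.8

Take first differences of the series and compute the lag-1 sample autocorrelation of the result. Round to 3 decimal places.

-0.750

First differences Δy: -5.2, 2.1, -3.2, 5.1, -3.9, 3.1, -7.6, 5.5
Mean of differences = -0.5125
Numerator Σ(Δy_t−Δȳ)(Δy_{t+1}−Δȳ) = -133.8177
Denominator Σ(Δy_t−Δȳ)² = 178.4288
r_1(Δy) = -133.8177 / 178.4288 = -0.750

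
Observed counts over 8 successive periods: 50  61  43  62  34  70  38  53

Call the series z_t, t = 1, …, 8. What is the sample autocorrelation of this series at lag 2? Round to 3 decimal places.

Mean z̄ = (50 + 61 + 43 + 62 + 34 + 70 + 38 + 53)/8 = 51.3750
Σ(z_t−z̄)(z_{t+2}−z̄) = (11.5156) + (102.2656) + (145.5156) + (197.8906) + (232.3906) + (30.2656) = 719.8438
Denominator Σ(z_t−z̄)² = 1107.8750
r_2 = 719.8438 / 1107.8750 = 0.650

0.650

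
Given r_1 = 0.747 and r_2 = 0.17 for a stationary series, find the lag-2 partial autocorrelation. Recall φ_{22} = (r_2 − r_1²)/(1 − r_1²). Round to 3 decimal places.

φ_{22} = (r_2 − r_1²) / (1 − r_1²)
r_1² = (0.747)² = 0.558009
Numerator = 0.17 − 0.5580 = -0.3880; denominator = 1 − 0.5580 = 0.4420
φ_{22} = -0.3880 / 0.4420 = -0.878

-0.878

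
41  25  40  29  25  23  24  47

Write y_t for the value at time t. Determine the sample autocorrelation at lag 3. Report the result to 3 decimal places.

-0.215

Mean ȳ = (41 + 25 + 40 + 29 + 25 + 23 + 24 + 47)/8 = 31.7500
Deviations from mean: 9.2500, -6.7500, 8.2500, -2.7500, -6.7500, -8.7500, -7.7500, 15.2500
Σ(y_t−ȳ)(y_{t+3}−ȳ) = (-25.4375) + (45.5625) + (-72.1875) + (21.3125) + (-102.9375) = -133.6875
Denominator Σ(y_t−ȳ)² = 621.5000
r_3 = -133.6875 / 621.5000 = -0.215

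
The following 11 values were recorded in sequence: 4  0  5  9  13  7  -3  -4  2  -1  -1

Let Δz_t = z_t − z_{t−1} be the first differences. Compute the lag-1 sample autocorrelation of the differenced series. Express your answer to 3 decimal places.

First differences Δz: -4, 5, 4, 4, -6, -10, -1, 6, -3, 0
Mean of differences = -0.5000
Numerator Σ(Δz_t−Δz̄)(Δz_{t+1}−Δz̄) = 37.2500
Denominator Σ(Δz_t−Δz̄)² = 252.5000
r_1(Δz) = 37.2500 / 252.5000 = 0.148

0.148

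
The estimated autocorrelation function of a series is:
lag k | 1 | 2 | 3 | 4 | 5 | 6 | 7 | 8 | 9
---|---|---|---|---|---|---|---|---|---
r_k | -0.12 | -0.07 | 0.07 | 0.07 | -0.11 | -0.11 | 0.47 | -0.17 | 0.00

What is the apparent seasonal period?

The largest autocorrelation is r_7 = 0.47; the remaining lags stay at or below 0.07.
The dominant spike at lag 7 indicates a seasonal period of 7.

7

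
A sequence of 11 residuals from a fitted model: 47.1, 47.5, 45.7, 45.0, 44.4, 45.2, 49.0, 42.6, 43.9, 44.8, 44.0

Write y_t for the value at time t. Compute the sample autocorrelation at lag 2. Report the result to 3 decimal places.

-0.155

Mean ȳ = (47.1 + 47.5 + 45.7 + 45.0 + 44.4 + 45.2 + 49.0 + 42.6 + 43.9 + 44.8 + 44.0)/11 = 45.3818
Numerator Σ_{t=1}^{9}(y_t−ȳ)(y_{t+2}−ȳ) = -5.2470
Denominator Σ(y_t−ȳ)² = 33.9564
r_2 = -5.2470 / 33.9564 = -0.155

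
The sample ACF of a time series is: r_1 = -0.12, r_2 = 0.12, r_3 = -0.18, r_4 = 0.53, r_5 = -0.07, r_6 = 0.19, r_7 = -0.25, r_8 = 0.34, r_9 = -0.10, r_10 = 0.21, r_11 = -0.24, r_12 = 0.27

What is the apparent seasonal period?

4

The largest autocorrelation is r_4 = 0.53, with weaker echoes at lags 8 (0.34) and 12 (0.27); the remaining lags stay at or below 0.21.
The dominant spike at lag 4 indicates a seasonal period of 4.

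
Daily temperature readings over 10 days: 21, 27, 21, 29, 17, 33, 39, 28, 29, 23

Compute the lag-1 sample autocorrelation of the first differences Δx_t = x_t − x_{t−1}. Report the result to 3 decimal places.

-0.493

First differences Δx: 6, -6, 8, -12, 16, 6, -11, 1, -6
Mean of differences = 0.2222
Numerator Σ(Δx_t−Δx̄)(Δx_{t+1}−Δx̄) = -359.4938
Denominator Σ(Δx_t−Δx̄)² = 729.5556
r_1(Δx) = -359.4938 / 729.5556 = -0.493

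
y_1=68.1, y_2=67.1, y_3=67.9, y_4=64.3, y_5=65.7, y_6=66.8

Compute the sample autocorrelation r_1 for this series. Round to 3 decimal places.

0.036

Mean ȳ = (68.1 + 67.1 + 67.9 + 64.3 + 65.7 + 66.8)/6 = 66.6500
Deviations from mean: 1.4500, 0.4500, 1.2500, -2.3500, -0.9500, 0.1500
Σ(y_t−ȳ)(y_{t+1}−ȳ) = (0.6525) + (0.5625) + (-2.9375) + (2.2325) + (-0.1425) = 0.3675
Denominator Σ(y_t−ȳ)² = 10.3150
r_1 = 0.3675 / 10.3150 = 0.036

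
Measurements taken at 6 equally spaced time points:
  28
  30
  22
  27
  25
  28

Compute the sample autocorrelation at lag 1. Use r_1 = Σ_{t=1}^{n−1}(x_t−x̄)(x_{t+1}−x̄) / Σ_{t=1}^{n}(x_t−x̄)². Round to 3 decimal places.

Mean x̄ = (28 + 30 + 22 + 27 + 25 + 28)/6 = 26.6667
Deviations from mean: 1.3333, 3.3333, -4.6667, 0.3333, -1.6667, 1.3333
Σ(x_t−x̄)(x_{t+1}−x̄) = (4.4444) + (-15.5556) + (-1.5556) + (-0.5556) + (-2.2222) = -15.4444
Denominator Σ(x_t−x̄)² = 39.3333
r_1 = -15.4444 / 39.3333 = -0.393

-0.393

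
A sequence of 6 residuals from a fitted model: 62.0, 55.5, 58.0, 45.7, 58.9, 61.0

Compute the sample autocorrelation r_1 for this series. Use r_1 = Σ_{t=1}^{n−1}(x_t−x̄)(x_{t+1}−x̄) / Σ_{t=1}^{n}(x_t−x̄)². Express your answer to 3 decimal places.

-0.203

Mean x̄ = (62.0 + 55.5 + 58.0 + 45.7 + 58.9 + 61.0)/6 = 56.8500
Deviations from mean: 5.1500, -1.3500, 1.1500, -11.1500, 2.0500, 4.1500
Numerator Σ_{t=1}^{5}(x_t−x̄)(x_{t+1}−x̄) = -35.6775
Denominator Σ(x_t−x̄)² = 175.4150
r_1 = -35.6775 / 175.4150 = -0.203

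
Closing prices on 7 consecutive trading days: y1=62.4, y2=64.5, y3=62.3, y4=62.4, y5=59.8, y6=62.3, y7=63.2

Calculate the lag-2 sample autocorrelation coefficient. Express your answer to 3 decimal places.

-0.151

Mean ȳ = (62.4 + 64.5 + 62.3 + 62.4 + 59.8 + 62.3 + 63.2)/7 = 62.4143
Deviations from mean: -0.0143, 2.0857, -0.1143, -0.0143, -2.6143, -0.1143, 0.7857
Numerator Σ_{t=1}^{5}(y_t−ȳ)(y_{t+2}−ȳ) = -1.7818
Denominator Σ(y_t−ȳ)² = 11.8286
r_2 = -1.7818 / 11.8286 = -0.151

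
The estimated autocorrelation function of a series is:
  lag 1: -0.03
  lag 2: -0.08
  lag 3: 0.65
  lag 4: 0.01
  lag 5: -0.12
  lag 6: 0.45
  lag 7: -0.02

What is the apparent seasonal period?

The largest autocorrelation is r_3 = 0.65, with a weaker echo at lag 6 (0.45); the remaining lags stay at or below 0.01.
The dominant spike at lag 3 indicates a seasonal period of 3.

3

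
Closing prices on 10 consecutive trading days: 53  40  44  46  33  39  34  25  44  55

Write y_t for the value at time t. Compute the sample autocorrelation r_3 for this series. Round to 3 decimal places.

Mean ȳ = (53 + 40 + 44 + 46 + 33 + 39 + 34 + 25 + 44 + 55)/10 = 41.3000
Σ(y_t−ȳ)(y_{t+3}−ȳ) = (54.9900) + (10.7900) + (-6.2100) + (-34.3100) + (135.2900) + (-6.2100) + (-100.0100) = 54.3300
Denominator Σ(y_t−ȳ)² = 756.1000
r_3 = 54.3300 / 756.1000 = 0.072

0.072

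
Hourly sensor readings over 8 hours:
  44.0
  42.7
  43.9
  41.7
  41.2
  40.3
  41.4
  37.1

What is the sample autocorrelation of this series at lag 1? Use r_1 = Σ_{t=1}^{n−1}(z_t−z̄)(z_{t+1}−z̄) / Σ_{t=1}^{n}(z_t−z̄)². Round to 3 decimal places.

Mean z̄ = (44.0 + 42.7 + 43.9 + 41.7 + 41.2 + 40.3 + 41.4 + 37.1)/8 = 41.5375
Deviations from mean: 2.4625, 1.1625, 2.3625, 0.1625, -0.3375, -1.2375, -0.1375, -4.4375
Σ(z_t−z̄)(z_{t+1}−z̄) = (2.8627) + (2.7464) + (0.3839) + (-0.0548) + (0.4177) + (0.1702) + (0.6102) = 7.1361
Denominator Σ(z_t−z̄)² = 34.3788
r_1 = 7.1361 / 34.3788 = 0.208

0.208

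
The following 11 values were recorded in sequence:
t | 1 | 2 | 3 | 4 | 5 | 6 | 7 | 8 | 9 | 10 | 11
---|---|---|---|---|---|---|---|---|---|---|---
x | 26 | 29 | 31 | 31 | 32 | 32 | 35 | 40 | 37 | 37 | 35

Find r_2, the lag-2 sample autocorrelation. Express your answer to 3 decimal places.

Mean x̄ = (26 + 29 + 31 + 31 + 32 + 32 + 35 + 40 + 37 + 37 + 35)/11 = 33.1818
Numerator Σ_{t=1}^{9}(x_t−x̄)(x_{t+2}−x̄) = 59.6612
Denominator Σ(x_t−x̄)² = 163.6364
r_2 = 59.6612 / 163.6364 = 0.365

0.365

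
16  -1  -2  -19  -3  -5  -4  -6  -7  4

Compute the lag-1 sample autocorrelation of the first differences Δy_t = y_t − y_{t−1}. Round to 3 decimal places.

First differences Δy: -17, -1, -17, 16, -2, 1, -2, -1, 11
Mean of differences = -1.3333
Numerator Σ(Δy_t−Δȳ)(Δy_{t+1}−Δȳ) = -292.7778
Denominator Σ(Δy_t−Δȳ)² = 950.0000
r_1(Δy) = -292.7778 / 950.0000 = -0.308

-0.308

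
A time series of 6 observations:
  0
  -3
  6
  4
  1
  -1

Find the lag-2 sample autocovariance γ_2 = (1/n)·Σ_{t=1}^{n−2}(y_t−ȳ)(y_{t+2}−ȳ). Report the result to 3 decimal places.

-4.065

Mean ȳ = (0 − 3 + 6 + 4 + 1 − 1)/6 = 1.1667
Deviations: -1.1667, -4.1667, 4.8333, 2.8333, -0.1667, -2.1667
Σ_{t=1}^{4}(y_t−ȳ)(y_{t+2}−ȳ) = -24.3889
γ_2 = -24.3889 / 6 = -4.065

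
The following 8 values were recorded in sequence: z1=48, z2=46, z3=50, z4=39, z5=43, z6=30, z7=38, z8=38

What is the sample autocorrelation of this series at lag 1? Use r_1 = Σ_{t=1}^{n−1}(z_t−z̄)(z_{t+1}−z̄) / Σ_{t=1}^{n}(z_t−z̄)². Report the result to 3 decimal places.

Mean z̄ = (48 + 46 + 50 + 39 + 43 + 30 + 38 + 38)/8 = 41.5000
Deviations from mean: 6.5000, 4.5000, 8.5000, -2.5000, 1.5000, -11.5000, -3.5000, -3.5000
Σ(z_t−z̄)(z_{t+1}−z̄) = (29.2500) + (38.2500) + (-21.2500) + (-3.7500) + (-17.2500) + (40.2500) + (12.2500) = 77.7500
Denominator Σ(z_t−z̄)² = 300.0000
r_1 = 77.7500 / 300.0000 = 0.259

0.259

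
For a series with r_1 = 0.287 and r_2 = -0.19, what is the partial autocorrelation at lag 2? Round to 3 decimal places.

-0.297

φ_{22} = (r_2 − r_1²) / (1 − r_1²)
r_1² = (0.287)² = 0.082369
Numerator = -0.19 − 0.0824 = -0.2724; denominator = 1 − 0.0824 = 0.9176
φ_{22} = -0.2724 / 0.9176 = -0.297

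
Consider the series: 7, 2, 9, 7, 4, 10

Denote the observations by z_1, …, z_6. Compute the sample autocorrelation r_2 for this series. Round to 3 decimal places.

Mean z̄ = (7 + 2 + 9 + 7 + 4 + 10)/6 = 6.5000
Deviations from mean: 0.5000, -4.5000, 2.5000, 0.5000, -2.5000, 3.5000
Σ(z_t−z̄)(z_{t+2}−z̄) = (1.2500) + (-2.2500) + (-6.2500) + (1.7500) = -5.5000
Denominator Σ(z_t−z̄)² = 45.5000
r_2 = -5.5000 / 45.5000 = -0.121

-0.121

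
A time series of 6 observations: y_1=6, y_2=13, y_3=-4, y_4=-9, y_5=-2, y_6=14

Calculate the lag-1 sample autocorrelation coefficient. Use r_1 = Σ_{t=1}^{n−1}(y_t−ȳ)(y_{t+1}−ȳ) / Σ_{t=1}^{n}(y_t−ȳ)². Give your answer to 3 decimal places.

Mean ȳ = (6 + 13 − 4 − 9 − 2 + 14)/6 = 3.0000
Σ(y_t−ȳ)(y_{t+1}−ȳ) = (30.0000) + (-70.0000) + (84.0000) + (60.0000) + (-55.0000) = 49.0000
Denominator Σ(y_t−ȳ)² = 448.0000
r_1 = 49.0000 / 448.0000 = 0.109

0.109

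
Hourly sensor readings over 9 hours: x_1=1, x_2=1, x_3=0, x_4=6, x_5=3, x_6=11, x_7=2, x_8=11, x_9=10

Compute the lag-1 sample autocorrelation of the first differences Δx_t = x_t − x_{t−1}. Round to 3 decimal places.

First differences Δx: 0, -1, 6, -3, 8, -9, 9, -1
Mean of differences = 1.1250
Numerator Σ(Δx_t−Δx̄)(Δx_{t+1}−Δx̄) = -222.5156
Denominator Σ(Δx_t−Δx̄)² = 262.8750
r_1(Δx) = -222.5156 / 262.8750 = -0.846

-0.846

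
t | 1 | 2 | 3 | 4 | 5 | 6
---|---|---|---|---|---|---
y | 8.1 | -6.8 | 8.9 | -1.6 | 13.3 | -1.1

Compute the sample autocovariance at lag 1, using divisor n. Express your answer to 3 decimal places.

Mean ȳ = (8.1 − 6.8 + 8.9 − 1.6 + 13.3 − 1.1)/6 = 3.4667
Deviations: 4.6333, -10.2667, 5.4333, -5.0667, 9.8333, -4.5667
Σ_{t=1}^{5}(y_t−ȳ)(y_{t+1}−ȳ) = -225.6078
γ_1 = -225.6078 / 6 = -37.601

-37.601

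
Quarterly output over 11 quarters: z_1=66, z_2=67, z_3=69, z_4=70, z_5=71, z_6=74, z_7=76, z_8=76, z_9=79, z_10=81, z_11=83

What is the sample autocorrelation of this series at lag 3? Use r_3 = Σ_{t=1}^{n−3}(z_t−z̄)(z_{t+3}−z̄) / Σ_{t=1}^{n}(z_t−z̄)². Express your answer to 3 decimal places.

Mean z̄ = (66 + 67 + 69 + 70 + 71 + 74 + 76 + 76 + 79 + 81 + 83)/11 = 73.8182
Numerator Σ_{t=1}^{8}(z_t−z̄)(z_{t+3}−z̄) = 70.3554
Denominator Σ(z_t−z̄)² = 325.6364
r_3 = 70.3554 / 325.6364 = 0.216

0.216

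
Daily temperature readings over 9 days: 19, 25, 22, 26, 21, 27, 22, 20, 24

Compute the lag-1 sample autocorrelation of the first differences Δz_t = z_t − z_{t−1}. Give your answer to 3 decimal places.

First differences Δz: 6, -3, 4, -5, 6, -5, -2, 4
Mean of differences = 0.6250
Numerator Σ(Δz_t−Δz̄)(Δz_{t+1}−Δz̄) = -105.2656
Denominator Σ(Δz_t−Δz̄)² = 163.8750
r_1(Δz) = -105.2656 / 163.8750 = -0.642

-0.642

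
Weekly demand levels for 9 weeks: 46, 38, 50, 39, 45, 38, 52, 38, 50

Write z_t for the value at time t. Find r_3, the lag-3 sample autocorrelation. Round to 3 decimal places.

-0.489

Mean z̄ = (46 + 38 + 50 + 39 + 45 + 38 + 52 + 38 + 50)/9 = 44.0000
Numerator Σ_{t=1}^{6}(z_t−z̄)(z_{t+3}−z̄) = -134.0000
Denominator Σ(z_t−z̄)² = 274.0000
r_3 = -134.0000 / 274.0000 = -0.489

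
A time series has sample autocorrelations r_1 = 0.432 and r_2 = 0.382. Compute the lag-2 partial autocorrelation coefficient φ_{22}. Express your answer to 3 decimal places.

φ_{22} = (r_2 − r_1²) / (1 − r_1²)
r_1² = (0.432)² = 0.186624
Numerator = 0.382 − 0.1866 = 0.1954; denominator = 1 − 0.1866 = 0.8134
φ_{22} = 0.1954 / 0.8134 = 0.240

0.240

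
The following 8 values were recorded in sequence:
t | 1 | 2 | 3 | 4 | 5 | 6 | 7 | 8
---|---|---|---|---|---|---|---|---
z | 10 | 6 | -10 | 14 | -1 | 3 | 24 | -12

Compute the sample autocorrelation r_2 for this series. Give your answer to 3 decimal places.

Mean z̄ = (10 + 6 − 10 + 14 − 1 + 3 + 24 − 12)/8 = 4.2500
Numerator Σ_{t=1}^{6}(z_t−z̄)(z_{t+2}−z̄) = -85.6250
Denominator Σ(z_t−z̄)² = 1017.5000
r_2 = -85.6250 / 1017.5000 = -0.084

-0.084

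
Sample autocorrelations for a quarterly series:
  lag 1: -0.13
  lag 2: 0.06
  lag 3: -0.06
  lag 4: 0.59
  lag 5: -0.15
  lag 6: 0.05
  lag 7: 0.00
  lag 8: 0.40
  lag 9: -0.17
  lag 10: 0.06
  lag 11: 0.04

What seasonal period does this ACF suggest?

4

The largest autocorrelation is r_4 = 0.59, with a weaker echo at lag 8 (0.40); the remaining lags stay at or below 0.06.
The dominant spike at lag 4 indicates a seasonal period of 4.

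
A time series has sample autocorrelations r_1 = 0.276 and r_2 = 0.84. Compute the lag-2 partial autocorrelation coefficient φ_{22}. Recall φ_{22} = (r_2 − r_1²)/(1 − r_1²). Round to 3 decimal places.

φ_{22} = (r_2 − r_1²) / (1 − r_1²)
r_1² = (0.276)² = 0.076176
Numerator = 0.84 − 0.0762 = 0.7638; denominator = 1 − 0.0762 = 0.9238
φ_{22} = 0.7638 / 0.9238 = 0.827

0.827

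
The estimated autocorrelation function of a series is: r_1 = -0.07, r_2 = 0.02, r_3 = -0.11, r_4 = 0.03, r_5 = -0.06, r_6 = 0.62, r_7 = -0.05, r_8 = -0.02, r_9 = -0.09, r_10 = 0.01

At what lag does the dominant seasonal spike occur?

6

The largest autocorrelation is r_6 = 0.62; the remaining lags stay at or below 0.03.
The dominant spike at lag 6 indicates a seasonal period of 6.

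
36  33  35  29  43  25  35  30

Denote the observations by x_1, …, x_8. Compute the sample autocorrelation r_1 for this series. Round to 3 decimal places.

Mean x̄ = (36 + 33 + 35 + 29 + 43 + 25 + 35 + 30)/8 = 33.2500
Deviations from mean: 2.7500, -0.2500, 1.7500, -4.2500, 9.7500, -8.2500, 1.7500, -3.2500
Numerator Σ_{t=1}^{7}(x_t−x̄)(x_{t+1}−x̄) = -150.5625
Denominator Σ(x_t−x̄)² = 205.5000
r_1 = -150.5625 / 205.5000 = -0.733

-0.733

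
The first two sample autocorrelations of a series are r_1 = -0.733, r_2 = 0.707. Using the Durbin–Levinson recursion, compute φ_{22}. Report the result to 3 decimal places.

0.367

φ_{22} = (r_2 − r_1²) / (1 − r_1²)
r_1² = (-0.733)² = 0.537289
Numerator = 0.707 − 0.5373 = 0.1697; denominator = 1 − 0.5373 = 0.4627
φ_{22} = 0.1697 / 0.4627 = 0.367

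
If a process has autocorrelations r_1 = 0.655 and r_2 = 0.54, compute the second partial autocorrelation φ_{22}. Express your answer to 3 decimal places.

0.194

φ_{22} = (r_2 − r_1²) / (1 − r_1²)
r_1² = (0.655)² = 0.429025
Numerator = 0.54 − 0.4290 = 0.1110; denominator = 1 − 0.4290 = 0.5710
φ_{22} = 0.1110 / 0.5710 = 0.194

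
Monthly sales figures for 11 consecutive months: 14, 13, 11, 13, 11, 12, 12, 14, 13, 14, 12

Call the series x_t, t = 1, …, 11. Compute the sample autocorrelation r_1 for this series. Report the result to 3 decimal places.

Mean x̄ = (14 + 13 + 11 + 13 + 11 + 12 + 12 + 14 + 13 + 14 + 12)/11 = 12.6364
Numerator Σ_{t=1}^{10}(x_t−x̄)(x_{t+1}−x̄) = -0.5868
Denominator Σ(x_t−x̄)² = 12.5455
r_1 = -0.5868 / 12.5455 = -0.047

-0.047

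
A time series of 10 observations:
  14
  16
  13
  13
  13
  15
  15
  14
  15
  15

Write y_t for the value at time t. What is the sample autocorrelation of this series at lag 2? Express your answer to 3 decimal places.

-0.186

Mean ȳ = (14 + 16 + 13 + 13 + 13 + 15 + 15 + 14 + 15 + 15)/10 = 14.3000
Numerator Σ_{t=1}^{8}(y_t−ȳ)(y_{t+2}−ȳ) = -1.8800
Denominator Σ(y_t−ȳ)² = 10.1000
r_2 = -1.8800 / 10.1000 = -0.186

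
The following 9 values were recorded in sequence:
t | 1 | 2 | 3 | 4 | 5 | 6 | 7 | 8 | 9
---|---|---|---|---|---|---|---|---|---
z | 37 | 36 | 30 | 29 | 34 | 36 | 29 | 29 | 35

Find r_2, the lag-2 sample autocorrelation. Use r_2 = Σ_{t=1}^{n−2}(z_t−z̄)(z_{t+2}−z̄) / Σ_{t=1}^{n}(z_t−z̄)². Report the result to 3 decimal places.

Mean z̄ = (37 + 36 + 30 + 29 + 34 + 36 + 29 + 29 + 35)/9 = 32.7778
Numerator Σ_{t=1}^{7}(z_t−z̄)(z_{t+2}−z̄) = -64.6543
Denominator Σ(z_t−z̄)² = 95.5556
r_2 = -64.6543 / 95.5556 = -0.677

-0.677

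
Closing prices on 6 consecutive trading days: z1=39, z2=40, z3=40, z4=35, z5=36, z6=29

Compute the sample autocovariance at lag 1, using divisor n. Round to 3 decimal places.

3.375

Mean z̄ = (39 + 40 + 40 + 35 + 36 + 29)/6 = 36.5000
Deviations: 2.5000, 3.5000, 3.5000, -1.5000, -0.5000, -7.5000
Σ_{t=1}^{5}(z_t−z̄)(z_{t+1}−z̄) = 20.2500
γ_1 = 20.2500 / 6 = 3.375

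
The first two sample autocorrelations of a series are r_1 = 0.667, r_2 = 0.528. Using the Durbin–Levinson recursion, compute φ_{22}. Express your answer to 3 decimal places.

φ_{22} = (r_2 − r_1²) / (1 − r_1²)
r_1² = (0.667)² = 0.444889
Numerator = 0.528 − 0.4449 = 0.0831; denominator = 1 − 0.4449 = 0.5551
φ_{22} = 0.0831 / 0.5551 = 0.150

0.150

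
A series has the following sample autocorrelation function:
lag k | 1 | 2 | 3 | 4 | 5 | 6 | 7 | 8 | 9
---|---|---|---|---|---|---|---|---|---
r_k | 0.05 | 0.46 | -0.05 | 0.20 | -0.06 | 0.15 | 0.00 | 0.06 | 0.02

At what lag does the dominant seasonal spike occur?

The largest autocorrelation is r_2 = 0.46, with weaker echoes at lags 4 (0.20) and 6 (0.15); the remaining lags stay at or below 0.06.
The dominant spike at lag 2 indicates a seasonal period of 2.

2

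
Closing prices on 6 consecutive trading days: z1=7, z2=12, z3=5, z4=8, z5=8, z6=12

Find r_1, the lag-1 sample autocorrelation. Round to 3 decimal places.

-0.435

Mean z̄ = (7 + 12 + 5 + 8 + 8 + 12)/6 = 8.6667
Deviations from mean: -1.6667, 3.3333, -3.6667, -0.6667, -0.6667, 3.3333
Numerator Σ_{t=1}^{5}(z_t−z̄)(z_{t+1}−z̄) = -17.1111
Denominator Σ(z_t−z̄)² = 39.3333
r_1 = -17.1111 / 39.3333 = -0.435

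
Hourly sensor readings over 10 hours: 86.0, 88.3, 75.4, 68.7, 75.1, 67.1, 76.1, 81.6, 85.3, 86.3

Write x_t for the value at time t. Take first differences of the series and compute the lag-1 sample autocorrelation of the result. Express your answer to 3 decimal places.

-0.080

First differences Δx: 2.3, -12.9, -6.7, 6.4, -8.0, 9.0, 5.5, 3.7, 1.0
Mean of differences = 0.0333
Numerator Σ(Δx_t−Δx̄)(Δx_{t+1}−Δx̄) = -35.6711
Denominator Σ(Δx_t−Δx̄)² = 447.4800
r_1(Δx) = -35.6711 / 447.4800 = -0.080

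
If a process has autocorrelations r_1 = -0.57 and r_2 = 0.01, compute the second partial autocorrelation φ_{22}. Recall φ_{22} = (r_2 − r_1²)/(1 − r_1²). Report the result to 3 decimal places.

-0.466

φ_{22} = (r_2 − r_1²) / (1 − r_1²)
r_1² = (-0.57)² = 0.3249
Numerator = 0.01 − 0.3249 = -0.3149; denominator = 1 − 0.3249 = 0.6751
φ_{22} = -0.3149 / 0.6751 = -0.466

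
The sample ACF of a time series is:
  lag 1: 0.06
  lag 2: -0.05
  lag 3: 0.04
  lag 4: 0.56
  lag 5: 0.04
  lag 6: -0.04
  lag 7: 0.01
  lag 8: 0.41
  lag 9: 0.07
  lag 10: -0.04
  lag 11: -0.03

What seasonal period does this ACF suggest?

4

The largest autocorrelation is r_4 = 0.56, with a weaker echo at lag 8 (0.41); the remaining lags stay at or below 0.07.
The dominant spike at lag 4 indicates a seasonal period of 4.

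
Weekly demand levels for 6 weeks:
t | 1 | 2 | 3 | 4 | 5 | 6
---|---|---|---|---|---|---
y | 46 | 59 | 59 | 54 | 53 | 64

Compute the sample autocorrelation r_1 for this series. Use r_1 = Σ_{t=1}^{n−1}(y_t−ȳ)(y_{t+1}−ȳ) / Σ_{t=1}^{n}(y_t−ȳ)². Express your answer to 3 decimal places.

-0.230

Mean ȳ = (46 + 59 + 59 + 54 + 53 + 64)/6 = 55.8333
Σ(y_t−ȳ)(y_{t+1}−ȳ) = (-31.1389) + (10.0278) + (-5.8056) + (5.1944) + (-23.1389) = -44.8611
Denominator Σ(y_t−ȳ)² = 194.8333
r_1 = -44.8611 / 194.8333 = -0.230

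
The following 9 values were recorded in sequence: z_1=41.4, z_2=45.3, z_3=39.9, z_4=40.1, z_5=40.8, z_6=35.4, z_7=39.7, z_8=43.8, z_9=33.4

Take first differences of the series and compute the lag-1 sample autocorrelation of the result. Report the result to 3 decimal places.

First differences Δz: 3.9, -5.4, 0.2, 0.7, -5.4, 4.3, 4.1, -10.4
Mean of differences = -1.0000
Numerator Σ(Δz_t−Δz̄)(Δz_{t+1}−Δz̄) = -76.5100
Denominator Σ(Δz_t−Δz̄)² = 209.5200
r_1(Δz) = -76.5100 / 209.5200 = -0.365

-0.365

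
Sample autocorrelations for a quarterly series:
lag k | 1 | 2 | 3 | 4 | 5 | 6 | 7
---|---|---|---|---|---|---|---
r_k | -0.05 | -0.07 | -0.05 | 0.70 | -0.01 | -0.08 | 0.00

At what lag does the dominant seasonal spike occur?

The largest autocorrelation is r_4 = 0.70; the remaining lags stay at or below 0.00.
The dominant spike at lag 4 indicates a seasonal period of 4.

4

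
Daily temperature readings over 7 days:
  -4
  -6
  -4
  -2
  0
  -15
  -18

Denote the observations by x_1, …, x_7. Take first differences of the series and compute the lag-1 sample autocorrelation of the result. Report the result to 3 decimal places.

-0.034

First differences Δx: -2, 2, 2, 2, -15, -3
Mean of differences = -2.3333
Numerator Σ(Δx_t−Δx̄)(Δx_{t+1}−Δx̄) = -7.4444
Denominator Σ(Δx_t−Δx̄)² = 217.3333
r_1(Δx) = -7.4444 / 217.3333 = -0.034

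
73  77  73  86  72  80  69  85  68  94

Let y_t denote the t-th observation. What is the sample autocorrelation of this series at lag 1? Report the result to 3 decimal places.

Mean ȳ = (73 + 77 + 73 + 86 + 72 + 80 + 69 + 85 + 68 + 94)/10 = 77.7000
Numerator Σ_{t=1}^{9}(y_t−ȳ)(y_{t+1}−ȳ) = -405.2900
Denominator Σ(y_t−ȳ)² = 640.1000
r_1 = -405.2900 / 640.1000 = -0.633

-0.633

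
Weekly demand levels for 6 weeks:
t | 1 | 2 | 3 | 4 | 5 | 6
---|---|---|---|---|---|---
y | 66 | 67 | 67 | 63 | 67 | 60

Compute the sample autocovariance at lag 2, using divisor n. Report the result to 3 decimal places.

Mean ȳ = (66 + 67 + 67 + 63 + 67 + 60)/6 = 65.0000
Deviations: 1.0000, 2.0000, 2.0000, -2.0000, 2.0000, -5.0000
Σ_{t=1}^{4}(y_t−ȳ)(y_{t+2}−ȳ) = 12.0000
γ_2 = 12.0000 / 6 = 2.000

2.000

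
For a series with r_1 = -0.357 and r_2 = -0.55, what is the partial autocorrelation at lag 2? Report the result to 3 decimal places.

φ_{22} = (r_2 − r_1²) / (1 − r_1²)
r_1² = (-0.357)² = 0.127449
Numerator = -0.55 − 0.1274 = -0.6774; denominator = 1 − 0.1274 = 0.8726
φ_{22} = -0.6774 / 0.8726 = -0.776

-0.776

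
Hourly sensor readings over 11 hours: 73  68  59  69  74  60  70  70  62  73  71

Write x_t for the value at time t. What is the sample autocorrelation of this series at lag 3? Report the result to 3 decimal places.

0.543

Mean x̄ = (73 + 68 + 59 + 69 + 74 + 60 + 70 + 70 + 62 + 73 + 71)/11 = 68.0909
Numerator Σ_{t=1}^{8}(x_t−x̄)(x_{t+3}−x̄) = 154.7025
Denominator Σ(x_t−x̄)² = 284.9091
r_3 = 154.7025 / 284.9091 = 0.543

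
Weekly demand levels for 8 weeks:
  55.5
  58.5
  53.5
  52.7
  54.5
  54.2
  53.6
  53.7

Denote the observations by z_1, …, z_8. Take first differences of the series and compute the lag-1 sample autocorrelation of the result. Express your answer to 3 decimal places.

-0.375

First differences Δz: 3.0, -5.0, -0.8, 1.8, -0.3, -0.6, 0.1
Mean of differences = -0.2571
Numerator Σ(Δz_t−Δz̄)(Δz_{t+1}−Δz̄) = -14.1861
Denominator Σ(Δz_t−Δz̄)² = 37.8771
r_1(Δz) = -14.1861 / 37.8771 = -0.375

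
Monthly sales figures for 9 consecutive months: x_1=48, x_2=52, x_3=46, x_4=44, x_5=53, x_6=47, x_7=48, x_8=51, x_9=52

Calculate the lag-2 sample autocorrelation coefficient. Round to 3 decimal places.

Mean x̄ = (48 + 52 + 46 + 44 + 53 + 47 + 48 + 51 + 52)/9 = 49.0000
Numerator Σ_{t=1}^{7}(x_t−x̄)(x_{t+2}−x̄) = -25.0000
Denominator Σ(x_t−x̄)² = 78.0000
r_2 = -25.0000 / 78.0000 = -0.321

-0.321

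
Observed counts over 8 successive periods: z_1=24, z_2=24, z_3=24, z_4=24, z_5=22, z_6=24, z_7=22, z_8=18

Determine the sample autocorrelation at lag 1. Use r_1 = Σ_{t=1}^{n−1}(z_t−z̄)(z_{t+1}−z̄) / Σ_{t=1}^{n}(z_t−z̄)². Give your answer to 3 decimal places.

Mean z̄ = (24 + 24 + 24 + 24 + 22 + 24 + 22 + 18)/8 = 22.7500
Deviations from mean: 1.2500, 1.2500, 1.2500, 1.2500, -0.7500, 1.2500, -0.7500, -4.7500
Σ(z_t−z̄)(z_{t+1}−z̄) = (1.5625) + (1.5625) + (1.5625) + (-0.9375) + (-0.9375) + (-0.9375) + (3.5625) = 5.4375
Denominator Σ(z_t−z̄)² = 31.5000
r_1 = 5.4375 / 31.5000 = 0.173

0.173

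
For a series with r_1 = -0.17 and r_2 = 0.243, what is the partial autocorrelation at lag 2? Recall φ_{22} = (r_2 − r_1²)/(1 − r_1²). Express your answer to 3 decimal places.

0.220

φ_{22} = (r_2 − r_1²) / (1 − r_1²)
r_1² = (-0.17)² = 0.0289
Numerator = 0.243 − 0.0289 = 0.2141; denominator = 1 − 0.0289 = 0.9711
φ_{22} = 0.2141 / 0.9711 = 0.220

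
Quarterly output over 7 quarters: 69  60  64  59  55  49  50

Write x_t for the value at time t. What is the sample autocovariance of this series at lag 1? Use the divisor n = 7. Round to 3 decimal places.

19.429

Mean x̄ = (69 + 60 + 64 + 59 + 55 + 49 + 50)/7 = 58.0000
Σ_{t=1}^{6}(x_t−x̄)(x_{t+1}−x̄) = 136.0000
γ_1 = 136.0000 / 7 = 19.429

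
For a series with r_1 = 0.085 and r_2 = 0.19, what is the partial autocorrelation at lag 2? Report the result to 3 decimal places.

φ_{22} = (r_2 − r_1²) / (1 − r_1²)
r_1² = (0.085)² = 0.007225
Numerator = 0.19 − 0.0072 = 0.1828; denominator = 1 − 0.0072 = 0.9928
φ_{22} = 0.1828 / 0.9928 = 0.184

0.184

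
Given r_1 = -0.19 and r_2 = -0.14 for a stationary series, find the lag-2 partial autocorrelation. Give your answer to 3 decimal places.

-0.183

φ_{22} = (r_2 − r_1²) / (1 − r_1²)
r_1² = (-0.19)² = 0.0361
Numerator = -0.14 − 0.0361 = -0.1761; denominator = 1 − 0.0361 = 0.9639
φ_{22} = -0.1761 / 0.9639 = -0.183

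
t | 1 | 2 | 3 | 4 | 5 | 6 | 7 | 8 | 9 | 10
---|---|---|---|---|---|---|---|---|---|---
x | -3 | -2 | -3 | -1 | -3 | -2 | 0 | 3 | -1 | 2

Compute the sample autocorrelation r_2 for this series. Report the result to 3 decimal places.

Mean x̄ = (-3 − 2 − 3 − 1 − 3 − 2 + 0 + 3 − 1 + 2)/10 = -1.0000
Numerator Σ_{t=1}^{8}(x_t−x̄)(x_{t+2}−x̄) = 14.0000
Denominator Σ(x_t−x̄)² = 40.0000
r_2 = 14.0000 / 40.0000 = 0.350

0.350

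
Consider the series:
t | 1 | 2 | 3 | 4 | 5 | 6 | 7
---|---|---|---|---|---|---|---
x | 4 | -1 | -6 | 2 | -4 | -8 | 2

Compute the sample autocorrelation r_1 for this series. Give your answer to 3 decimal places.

Mean x̄ = (4 − 1 − 6 + 2 − 4 − 8 + 2)/7 = -1.5714
Deviations from mean: 5.5714, 0.5714, -4.4286, 3.5714, -2.4286, -6.4286, 3.5714
Σ(x_t−x̄)(x_{t+1}−x̄) = (3.1837) + (-2.5306) + (-15.8163) + (-8.6735) + (15.6122) + (-22.9592) = -31.1837
Denominator Σ(x_t−x̄)² = 123.7143
r_1 = -31.1837 / 123.7143 = -0.252

-0.252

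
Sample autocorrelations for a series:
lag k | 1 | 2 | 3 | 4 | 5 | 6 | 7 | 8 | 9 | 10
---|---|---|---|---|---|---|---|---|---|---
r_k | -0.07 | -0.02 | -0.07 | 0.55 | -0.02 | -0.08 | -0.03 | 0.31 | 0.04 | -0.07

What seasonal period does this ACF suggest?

The largest autocorrelation is r_4 = 0.55, with a weaker echo at lag 8 (0.31); the remaining lags stay at or below 0.04.
The dominant spike at lag 4 indicates a seasonal period of 4.

4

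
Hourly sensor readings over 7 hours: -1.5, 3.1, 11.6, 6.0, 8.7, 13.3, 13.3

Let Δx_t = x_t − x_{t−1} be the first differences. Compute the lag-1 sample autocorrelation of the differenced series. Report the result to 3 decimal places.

First differences Δx: 4.6, 8.5, -5.6, 2.7, 4.6, 0.0
Mean of differences = 2.4667
Numerator Σ(Δx_t−Δx̄)(Δx_{t+1}−Δx̄) = -42.4444
Denominator Σ(Δx_t−Δx̄)² = 116.7133
r_1(Δx) = -42.4444 / 116.7133 = -0.364

-0.364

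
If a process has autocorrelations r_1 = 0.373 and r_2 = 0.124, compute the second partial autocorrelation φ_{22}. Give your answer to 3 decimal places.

φ_{22} = (r_2 − r_1²) / (1 − r_1²)
r_1² = (0.373)² = 0.139129
Numerator = 0.124 − 0.1391 = -0.0151; denominator = 1 − 0.1391 = 0.8609
φ_{22} = -0.0151 / 0.8609 = -0.018

-0.018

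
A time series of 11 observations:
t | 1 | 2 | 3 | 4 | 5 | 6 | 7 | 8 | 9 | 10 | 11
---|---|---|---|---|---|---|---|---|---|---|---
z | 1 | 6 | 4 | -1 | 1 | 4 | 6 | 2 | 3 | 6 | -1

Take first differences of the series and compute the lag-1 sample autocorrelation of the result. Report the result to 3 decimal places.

First differences Δz: 5, -2, -5, 2, 3, 2, -4, 1, 3, -7
Mean of differences = -0.2000
Numerator Σ(Δz_t−Δz̄)(Δz_{t+1}−Δz̄) = -28.0400
Denominator Σ(Δz_t−Δz̄)² = 145.6000
r_1(Δz) = -28.0400 / 145.6000 = -0.193

-0.193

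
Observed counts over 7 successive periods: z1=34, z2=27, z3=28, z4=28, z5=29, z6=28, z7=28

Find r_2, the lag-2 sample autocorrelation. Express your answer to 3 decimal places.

Mean z̄ = (34 + 27 + 28 + 28 + 29 + 28 + 28)/7 = 28.8571
Deviations from mean: 5.1429, -1.8571, -0.8571, -0.8571, 0.1429, -0.8571, -0.8571
Σ(z_t−z̄)(z_{t+2}−z̄) = (-4.4082) + (1.5918) + (-0.1224) + (0.7347) + (-0.1224) = -2.3265
Denominator Σ(z_t−z̄)² = 32.8571
r_2 = -2.3265 / 32.8571 = -0.071

-0.071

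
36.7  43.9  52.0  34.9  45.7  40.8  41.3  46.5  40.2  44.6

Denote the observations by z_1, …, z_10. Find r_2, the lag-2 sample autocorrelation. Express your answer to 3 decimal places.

Mean z̄ = (36.7 + 43.9 + 52.0 + 34.9 + 45.7 + 40.8 + 41.3 + 46.5 + 40.2 + 44.6)/10 = 42.6600
Numerator Σ_{t=1}^{8}(z_t−z̄)(z_{t+2}−z̄) = -22.9432
Denominator Σ(z_t−z̄)² = 223.6240
r_2 = -22.9432 / 223.6240 = -0.103

-0.103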